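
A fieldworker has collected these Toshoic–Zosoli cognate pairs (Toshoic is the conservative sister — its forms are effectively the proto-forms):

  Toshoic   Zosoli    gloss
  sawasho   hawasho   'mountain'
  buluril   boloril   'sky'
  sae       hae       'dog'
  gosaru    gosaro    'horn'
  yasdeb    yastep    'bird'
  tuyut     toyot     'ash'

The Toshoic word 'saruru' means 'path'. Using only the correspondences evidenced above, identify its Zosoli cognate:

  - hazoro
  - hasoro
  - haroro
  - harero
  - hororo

haroro

sawasho ~ hawasho, sae ~ hae — Toshoic s corresponds to Zosoli h word-initially before a back vowel.
buluril ~ boloril — Toshoic u corresponds to Zosoli o after a consonant, before r.
gosaru ~ gosaro — Toshoic u corresponds to Zosoli o word-finally.
Applying these to Toshoic 'saruru':
  saruru → haruru   (s→h word-initially before a back vowel)
  haruru → haroru   (u→o after a consonant, before r)
  haroru → haroro   (u→o word-finally)
So the Zosoli cognate is 'haroro'.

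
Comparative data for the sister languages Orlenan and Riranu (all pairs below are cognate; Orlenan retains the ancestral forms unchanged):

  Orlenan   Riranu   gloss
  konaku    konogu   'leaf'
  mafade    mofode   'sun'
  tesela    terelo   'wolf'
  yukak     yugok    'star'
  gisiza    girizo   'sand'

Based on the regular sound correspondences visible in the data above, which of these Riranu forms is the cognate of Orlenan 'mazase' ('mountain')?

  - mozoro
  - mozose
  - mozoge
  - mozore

konaku ~ konogu, mafade ~ mofode — Orlenan a corresponds to Riranu o after a consonant, before a consonant other than r, m, n, p, b, f, v.
tesela ~ terelo — Orlenan s corresponds to Riranu r between vowels (before a front vowel).
Applying these to Orlenan 'mazase':
  mazase → mozase   (a→o after a consonant, before a consonant other than r, m, n, p, b, f, v)
  mozase → mozose   (a→o after a consonant, before a consonant other than r, m, n, p, b, f, v)
  mozose → mozore   (s→r between vowels (before a front vowel))
So the Riranu cognate is 'mozore'.

mozore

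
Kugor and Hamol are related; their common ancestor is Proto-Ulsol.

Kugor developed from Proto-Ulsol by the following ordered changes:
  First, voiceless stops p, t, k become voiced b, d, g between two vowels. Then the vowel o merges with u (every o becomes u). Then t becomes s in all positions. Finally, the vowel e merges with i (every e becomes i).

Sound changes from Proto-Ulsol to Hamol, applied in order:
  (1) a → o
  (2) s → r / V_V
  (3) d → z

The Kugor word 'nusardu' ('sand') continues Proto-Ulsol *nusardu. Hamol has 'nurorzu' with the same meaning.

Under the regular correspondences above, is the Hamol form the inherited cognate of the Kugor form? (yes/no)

yes

Derive the expected Hamol reflex of *nusardu:
Hamol: *nusardu > nusordu > nurordu > nurorzu  (by vowel merger, rhotacism, unconditioned shift)
Hamol 'nurorzu' matches the regular reflex exactly, so the pair is cognate.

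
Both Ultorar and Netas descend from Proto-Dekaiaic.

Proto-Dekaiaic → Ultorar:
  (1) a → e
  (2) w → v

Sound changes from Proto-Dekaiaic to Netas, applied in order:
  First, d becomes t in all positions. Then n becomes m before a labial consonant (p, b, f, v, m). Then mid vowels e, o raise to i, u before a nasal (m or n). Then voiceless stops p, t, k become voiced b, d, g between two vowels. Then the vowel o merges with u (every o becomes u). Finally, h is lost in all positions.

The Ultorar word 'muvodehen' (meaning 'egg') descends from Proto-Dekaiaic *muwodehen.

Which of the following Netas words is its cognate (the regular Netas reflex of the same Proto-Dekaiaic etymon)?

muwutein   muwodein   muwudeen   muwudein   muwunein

muwudein

Netas: start from *muwodehen.
  rule 1 (unconditioned shift): muwodehen → muwotehen
  rule 2: no change — muwotehen
  rule 3 (pre-nasal raising): muwotehen → muwotehin
  rule 4 (intervocalic voicing): muwotehin → muwodehin
  rule 5 (vowel merger): muwodehin → muwudehin
  rule 6 (h-loss): muwudehin → muwudein
  ⇒ Netas muwudein
Only 'muwudein' matches the regular Netas development of *muwodehen.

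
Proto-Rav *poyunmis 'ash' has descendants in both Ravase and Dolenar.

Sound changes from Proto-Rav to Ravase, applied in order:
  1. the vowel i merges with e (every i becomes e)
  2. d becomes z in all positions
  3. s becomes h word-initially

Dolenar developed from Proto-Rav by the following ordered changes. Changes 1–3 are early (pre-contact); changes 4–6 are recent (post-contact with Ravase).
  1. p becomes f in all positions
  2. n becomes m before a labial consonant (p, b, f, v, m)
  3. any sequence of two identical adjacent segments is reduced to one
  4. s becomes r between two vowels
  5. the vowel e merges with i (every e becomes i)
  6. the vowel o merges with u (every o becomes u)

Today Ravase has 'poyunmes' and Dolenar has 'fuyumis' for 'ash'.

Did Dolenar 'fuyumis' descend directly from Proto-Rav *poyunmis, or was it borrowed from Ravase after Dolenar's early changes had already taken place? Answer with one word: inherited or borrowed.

inherited

If inherited, *poyunmis would pass through all of Dolenar's changes:
Dolenar: *poyunmis
  poyunmis → foyunmis   [unconditioned shift]
  foyunmis → foyummis   [nasal place assimilation]
  foyummis → foyumis   [degemination]
  foyumis (rule 4 does not apply)
  foyumis (rule 5 does not apply)
  foyumis → fuyumis   [vowel merger]
  giving Dolenar fuyumis.
If borrowed from Ravase 'poyunmes' after the early changes, it would undergo only the recent ones:
  rule 4 (rhotacism): no change (poyunmes)
  rule 5 (vowel merger): poyunmes → poyunmis
  rule 6 (vowel merger): poyunmis → puyunmis
  ⇒ as a loan: puyunmis
Dolenar 'fuyumis' matches the inherited outcome exactly, so it is an inherited cognate, not a loan.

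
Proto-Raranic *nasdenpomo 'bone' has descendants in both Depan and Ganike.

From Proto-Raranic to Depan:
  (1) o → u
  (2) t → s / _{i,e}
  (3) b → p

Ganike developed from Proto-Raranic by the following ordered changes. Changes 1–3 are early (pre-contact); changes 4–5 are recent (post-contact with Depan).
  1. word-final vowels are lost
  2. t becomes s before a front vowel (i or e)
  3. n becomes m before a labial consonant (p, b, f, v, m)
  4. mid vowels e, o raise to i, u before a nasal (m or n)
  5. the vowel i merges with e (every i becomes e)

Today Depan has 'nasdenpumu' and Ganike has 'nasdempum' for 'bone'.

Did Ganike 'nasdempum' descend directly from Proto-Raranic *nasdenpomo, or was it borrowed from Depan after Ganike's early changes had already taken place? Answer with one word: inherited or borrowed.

If inherited, *nasdenpomo would pass through all of Ganike's changes:
Ganike: start from *nasdenpomo.
  rule 1 (apocope): nasdenpomo → nasdenpom
  rule 2: no change — nasdenpom
  rule 3 (nasal place assimilation): nasdenpom → nasdempom
  rule 4 (pre-nasal raising): nasdempom → nasdimpum
  rule 5 (vowel merger): nasdimpum → nasdempum
  ⇒ Ganike nasdempum
If borrowed from Depan 'nasdenpumu' after the early changes, it would undergo only the recent ones:
  rule 4 (pre-nasal raising): nasdenpumu → nasdinpumu
  rule 5 (vowel merger): nasdinpumu → nasdenpumu
  ⇒ as a loan: nasdenpumu
Ganike 'nasdempum' matches the inherited outcome exactly, so it is an inherited cognate, not a loan.

inherited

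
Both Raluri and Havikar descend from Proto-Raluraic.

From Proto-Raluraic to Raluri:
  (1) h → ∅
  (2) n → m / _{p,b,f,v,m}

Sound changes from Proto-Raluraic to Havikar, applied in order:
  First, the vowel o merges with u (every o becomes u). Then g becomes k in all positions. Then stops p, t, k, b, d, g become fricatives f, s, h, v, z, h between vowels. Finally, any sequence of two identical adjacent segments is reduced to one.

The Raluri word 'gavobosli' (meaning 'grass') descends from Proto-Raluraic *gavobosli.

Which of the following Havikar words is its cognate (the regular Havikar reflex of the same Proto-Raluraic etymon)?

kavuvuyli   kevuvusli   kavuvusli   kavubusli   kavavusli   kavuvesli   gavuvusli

Havikar: start from *gavobosli.
  rule 1 (vowel merger): gavobosli → gavubusli
  rule 2 (unconditioned shift): gavubusli → kavubusli
  rule 3 (intervocalic lenition): kavubusli → kavuvusli
  rule 4: no change — kavuvusli
  ⇒ Havikar kavuvusli
The other candidates each miss or misapply at least one Havikar change.

kavuvusli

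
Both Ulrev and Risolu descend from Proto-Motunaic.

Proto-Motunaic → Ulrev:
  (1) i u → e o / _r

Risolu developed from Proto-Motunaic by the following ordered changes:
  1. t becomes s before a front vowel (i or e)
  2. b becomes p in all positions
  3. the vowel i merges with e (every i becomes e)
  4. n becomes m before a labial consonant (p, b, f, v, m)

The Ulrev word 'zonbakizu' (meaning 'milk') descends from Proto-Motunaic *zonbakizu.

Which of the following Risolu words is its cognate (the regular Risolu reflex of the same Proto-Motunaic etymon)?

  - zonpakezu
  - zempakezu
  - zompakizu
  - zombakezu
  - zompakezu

zompakezu

Risolu: *zonbakizu
  zonbakizu (rule 1 does not apply)
  zonbakizu → zonpakizu   [unconditioned shift]
  zonpakizu → zonpakezu   [vowel merger]
  zonpakezu → zompakezu   [nasal place assimilation]
  giving Risolu zompakezu.
Among the options, 'zompakezu' alone shows every Risolu change applied in order.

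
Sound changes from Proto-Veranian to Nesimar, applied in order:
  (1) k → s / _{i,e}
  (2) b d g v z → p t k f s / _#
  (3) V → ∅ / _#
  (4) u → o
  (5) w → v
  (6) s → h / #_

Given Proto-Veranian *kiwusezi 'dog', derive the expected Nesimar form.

Nesimar: *kiwusezi > siwusezi > siwusez > siwosez > sivosez > hivosez  (by palatalisation, apocope, vowel merger, unconditioned shift, debuccalisation)

hivosez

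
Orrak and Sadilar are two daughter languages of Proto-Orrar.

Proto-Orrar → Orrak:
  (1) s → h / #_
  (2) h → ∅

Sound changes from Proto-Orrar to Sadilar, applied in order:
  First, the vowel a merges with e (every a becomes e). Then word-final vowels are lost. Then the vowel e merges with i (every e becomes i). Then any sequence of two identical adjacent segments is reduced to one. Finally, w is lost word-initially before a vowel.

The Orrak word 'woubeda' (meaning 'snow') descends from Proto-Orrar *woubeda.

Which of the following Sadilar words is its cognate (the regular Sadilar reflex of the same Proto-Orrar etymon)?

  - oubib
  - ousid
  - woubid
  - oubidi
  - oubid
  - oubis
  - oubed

Sadilar: *woubeda > woubede > woubed > woubid > oubid  (by vowel merger, apocope, vowel merger, glide loss)

oubid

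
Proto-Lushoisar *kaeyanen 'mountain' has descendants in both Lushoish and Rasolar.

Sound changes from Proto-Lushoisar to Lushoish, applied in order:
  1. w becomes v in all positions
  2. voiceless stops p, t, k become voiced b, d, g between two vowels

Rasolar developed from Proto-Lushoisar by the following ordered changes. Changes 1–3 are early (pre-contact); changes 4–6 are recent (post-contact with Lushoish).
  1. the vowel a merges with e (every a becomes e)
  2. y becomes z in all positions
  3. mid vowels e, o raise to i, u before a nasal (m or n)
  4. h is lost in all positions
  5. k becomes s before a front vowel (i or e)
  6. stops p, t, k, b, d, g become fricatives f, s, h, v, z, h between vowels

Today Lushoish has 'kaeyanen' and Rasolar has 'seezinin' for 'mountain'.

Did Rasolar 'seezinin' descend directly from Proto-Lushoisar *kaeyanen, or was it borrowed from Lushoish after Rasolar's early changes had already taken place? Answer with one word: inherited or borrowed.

inherited

If inherited, *kaeyanen would pass through all of Rasolar's changes:
Rasolar: *kaeyanen
  kaeyanen → keeyenen   [vowel merger]
  keeyenen → keezenen   [unconditioned shift]
  keezenen → keezinin   [pre-nasal raising]
  keezinin (rule 4 does not apply)
  keezinin → seezinin   [palatalisation]
  seezinin (rule 6 does not apply)
  giving Rasolar seezinin.
If borrowed from Lushoish 'kaeyanen' after the early changes, it would undergo only the recent ones:
  rule 4 (h-loss): no change (kaeyanen)
  rule 5 (palatalisation): no change (kaeyanen)
  rule 6 (intervocalic lenition): no change (kaeyanen)
  ⇒ as a loan: kaeyanen
Rasolar 'seezinin' matches the inherited outcome exactly, so it is an inherited cognate, not a loan.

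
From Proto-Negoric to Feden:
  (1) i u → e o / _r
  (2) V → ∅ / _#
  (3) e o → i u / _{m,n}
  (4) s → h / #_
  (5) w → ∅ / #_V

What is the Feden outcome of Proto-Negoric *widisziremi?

Feden: *widisziremi
  widisziremi → widiszeremi   [pre-rhotic lowering]
  widiszeremi → widiszerem   [apocope]
  widiszerem → widiszerim   [pre-nasal raising]
  widiszerim (rule 4 does not apply)
  widiszerim → idiszerim   [glide loss]
  giving Feden idiszerim.

idiszerim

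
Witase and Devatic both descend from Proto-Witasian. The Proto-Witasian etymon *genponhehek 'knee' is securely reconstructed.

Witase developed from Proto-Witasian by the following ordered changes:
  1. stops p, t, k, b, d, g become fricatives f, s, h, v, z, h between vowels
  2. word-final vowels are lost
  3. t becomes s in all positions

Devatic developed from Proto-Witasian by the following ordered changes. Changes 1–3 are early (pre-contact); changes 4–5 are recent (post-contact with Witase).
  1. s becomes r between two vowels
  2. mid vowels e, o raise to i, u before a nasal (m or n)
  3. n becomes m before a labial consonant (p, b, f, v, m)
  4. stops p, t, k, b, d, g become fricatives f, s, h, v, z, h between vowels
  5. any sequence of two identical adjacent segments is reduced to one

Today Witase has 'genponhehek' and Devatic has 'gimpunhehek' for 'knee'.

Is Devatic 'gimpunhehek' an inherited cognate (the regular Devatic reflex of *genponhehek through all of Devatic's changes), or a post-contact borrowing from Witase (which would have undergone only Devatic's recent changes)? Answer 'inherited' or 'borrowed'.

inherited

If inherited, *genponhehek would pass through all of Devatic's changes:
Devatic: start from *genponhehek.
  rule 1: no change — genponhehek
  rule 2 (pre-nasal raising): genponhehek → ginpunhehek
  rule 3 (nasal place assimilation): ginpunhehek → gimpunhehek
  rule 4: no change — gimpunhehek
  rule 5: no change — gimpunhehek
  ⇒ Devatic gimpunhehek
If borrowed from Witase 'genponhehek' after the early changes, it would undergo only the recent ones:
  rule 4 (intervocalic lenition): no change (genponhehek)
  rule 5 (degemination): no change (genponhehek)
  ⇒ as a loan: genponhehek
Devatic 'gimpunhehek' matches the inherited outcome exactly, so it is an inherited cognate, not a loan.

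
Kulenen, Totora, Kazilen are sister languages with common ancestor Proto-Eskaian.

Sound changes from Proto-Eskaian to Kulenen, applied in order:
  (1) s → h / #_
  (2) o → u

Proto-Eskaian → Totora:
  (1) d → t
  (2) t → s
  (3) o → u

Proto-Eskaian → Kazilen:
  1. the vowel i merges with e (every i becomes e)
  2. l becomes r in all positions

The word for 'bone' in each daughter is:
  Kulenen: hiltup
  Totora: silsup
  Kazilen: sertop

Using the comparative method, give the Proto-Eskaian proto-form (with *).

Position 5: Kulenen has u, Totora has u, Kazilen has o. Kazilen preserves o here (none of its changes turn any other segment into o), so the proto-segment is *o.
Position 4: Kulenen has t, Totora has s, Kazilen has t. Kulenen preserves t here (none of its changes turn any other segment into t), so the proto-segment is *t.
Position 3: Kulenen has l, Totora has l, Kazilen has r. Kulenen preserves l here (none of its changes turn any other segment into l), so the proto-segment is *l.
This points to *siltop. Verify forward in each daughter:
Kulenen: *siltop
  siltop → hiltop   [debuccalisation]
  hiltop → hiltup   [vowel merger]
  giving Kulenen hiltup.
Totora: *siltop > silsop > silsup  (by unconditioned shift, vowel merger)
Kazilen: *siltop
  siltop → seltop   [vowel merger]
  seltop → sertop   [unconditioned shift]
  giving Kazilen sertop.
Only *siltop yields all of Kulenen hiltup, Totora silsup, Kazilen sertop.

*siltop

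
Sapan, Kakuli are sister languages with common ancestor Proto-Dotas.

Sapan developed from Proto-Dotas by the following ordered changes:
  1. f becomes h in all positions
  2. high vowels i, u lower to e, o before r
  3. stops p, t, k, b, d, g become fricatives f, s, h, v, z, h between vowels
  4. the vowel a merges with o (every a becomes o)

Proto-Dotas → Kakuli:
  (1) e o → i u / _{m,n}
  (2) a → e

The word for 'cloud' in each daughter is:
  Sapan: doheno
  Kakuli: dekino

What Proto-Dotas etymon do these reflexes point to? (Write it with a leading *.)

*dakeno

Position 2: Sapan has o, Kakuli has e. Taking the neighbouring segments as reconstructed: Sapan o could go back to *a or *o; Kakuli e could go back to *a or *e — the one source consistent with every daughter is *a.
Position 4: Sapan has e, Kakuli has i. Taking the neighbouring segments as reconstructed: Sapan e can only go back to *e; Kakuli i could go back to *e or *i — the one source consistent with every daughter is *e.
Position 3: Sapan has h, Kakuli has k. Kakuli preserves k here (none of its changes turn any other segment into k), so the proto-segment is *k.
The remaining positions agree across the daughters. Check the candidate against every language:
Sapan: start from *dakeno.
  rule 1: no change — dakeno
  rule 2: no change — dakeno
  rule 3 (intervocalic lenition): dakeno → daheno
  rule 4 (vowel merger): daheno → doheno
  ⇒ Sapan doheno
Kakuli: *dakeno
  dakeno → dakino   [pre-nasal raising]
  dakino → dekino   [vowel merger]
  giving Kakuli dekino.
Only *dakeno yields all of Sapan doheno, Kakuli dekino.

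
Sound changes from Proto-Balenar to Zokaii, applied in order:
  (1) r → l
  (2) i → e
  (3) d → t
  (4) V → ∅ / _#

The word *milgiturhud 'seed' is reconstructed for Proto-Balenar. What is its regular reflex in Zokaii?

Zokaii: start from *milgiturhud.
  rule 1 (unconditioned shift): milgiturhud → milgitulhud
  rule 2 (vowel merger): milgitulhud → melgetulhud
  rule 3 (unconditioned shift): melgetulhud → melgetulhut
  rule 4: no change — melgetulhut
  ⇒ Zokaii melgetulhut

melgetulhut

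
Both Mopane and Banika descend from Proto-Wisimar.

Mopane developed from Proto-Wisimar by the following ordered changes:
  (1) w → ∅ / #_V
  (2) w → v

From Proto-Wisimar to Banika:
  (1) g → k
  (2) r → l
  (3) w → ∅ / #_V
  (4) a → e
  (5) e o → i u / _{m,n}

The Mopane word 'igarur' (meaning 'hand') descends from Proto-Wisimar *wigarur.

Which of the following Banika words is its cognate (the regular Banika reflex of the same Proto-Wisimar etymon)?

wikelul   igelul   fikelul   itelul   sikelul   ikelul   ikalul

ikelul

Banika: *wigarur > wikarur > wikalul > ikalul > ikelul  (by unconditioned shift, unconditioned shift, glide loss, vowel merger)
Only 'ikelul' matches the regular Banika development of *wigarur.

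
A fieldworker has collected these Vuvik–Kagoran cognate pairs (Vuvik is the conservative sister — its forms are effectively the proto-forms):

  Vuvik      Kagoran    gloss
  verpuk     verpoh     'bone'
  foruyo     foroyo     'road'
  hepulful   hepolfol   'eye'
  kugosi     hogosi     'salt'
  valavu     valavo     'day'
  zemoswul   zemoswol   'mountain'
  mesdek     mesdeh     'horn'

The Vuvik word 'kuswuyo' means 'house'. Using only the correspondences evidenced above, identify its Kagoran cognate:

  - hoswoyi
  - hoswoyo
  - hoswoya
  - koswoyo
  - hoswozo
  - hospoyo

kugosi ~ hogosi — Vuvik k corresponds to Kagoran h word-initially before a back vowel.
verpuk ~ verpoh, foruyo ~ foroyo — Vuvik u corresponds to Kagoran o after a consonant, before a consonant other than r, m, n, p, b, f, v.
Applying these to Vuvik 'kuswuyo':
  kuswuyo → huswuyo   (k→h word-initially before a back vowel)
  huswuyo → hoswuyo   (u→o after a consonant, before a consonant other than r, m, n, p, b, f, v)
  hoswuyo → hoswoyo   (u→o after a consonant, before a consonant other than r, m, n, p, b, f, v)
So the Kagoran cognate is 'hoswoyo'.

hoswoyo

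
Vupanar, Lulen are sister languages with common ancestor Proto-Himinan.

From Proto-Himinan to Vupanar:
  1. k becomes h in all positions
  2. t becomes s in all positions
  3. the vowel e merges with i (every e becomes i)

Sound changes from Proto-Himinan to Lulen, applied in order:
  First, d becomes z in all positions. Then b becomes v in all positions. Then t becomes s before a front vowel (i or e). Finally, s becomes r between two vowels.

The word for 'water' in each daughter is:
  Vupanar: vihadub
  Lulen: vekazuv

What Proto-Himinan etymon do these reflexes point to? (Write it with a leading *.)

*vekadub

Position 2: Vupanar has i, Lulen has e. Lulen preserves e here (none of its changes turn any other segment into e), so the proto-segment is *e.
Position 7: Vupanar has b, Lulen has v. Vupanar preserves b here (none of its changes turn any other segment into b), so the proto-segment is *b.
Position 3: Vupanar has h, Lulen has k. Lulen preserves k here (none of its changes turn any other segment into k), so the proto-segment is *k.
Verify the candidate proto-form against each daughter:
Vupanar: *vekadub > vehadub > vihadub  (by unconditioned shift, vowel merger)
Lulen: start from *vekadub.
  rule 1 (unconditioned shift): vekadub → vekazub
  rule 2 (unconditioned shift): vekazub → vekazuv
  rule 3: no change — vekazuv
  rule 4: no change — vekazuv
  ⇒ Lulen vekazuv
No other proto-form is consistent with every reflex, so the reconstruction is *vekadub.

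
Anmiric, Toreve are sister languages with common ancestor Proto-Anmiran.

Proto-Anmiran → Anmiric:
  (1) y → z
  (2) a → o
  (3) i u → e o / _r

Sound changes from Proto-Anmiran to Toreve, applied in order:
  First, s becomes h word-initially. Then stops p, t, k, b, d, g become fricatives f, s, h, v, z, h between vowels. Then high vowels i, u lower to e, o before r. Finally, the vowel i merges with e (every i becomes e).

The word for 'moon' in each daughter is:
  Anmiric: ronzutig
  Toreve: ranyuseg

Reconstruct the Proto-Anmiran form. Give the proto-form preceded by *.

Position 2: Anmiric has o, Toreve has a. Toreve preserves a here (none of its changes turn any other segment into a), so the proto-segment is *a.
Position 6: Anmiric has t, Toreve has s. Anmiric preserves t here (none of its changes turn any other segment into t), so the proto-segment is *t.
This points to *ranyutig. Verify forward in each daughter:
Anmiric: start from *ranyutig.
  rule 1 (unconditioned shift): ranyutig → ranzutig
  rule 2 (vowel merger): ranzutig → ronzutig
  rule 3: no change — ronzutig
  ⇒ Anmiric ronzutig
Toreve: *ranyutig
  ranyutig (rule 1 does not apply)
  ranyutig → ranyusig   [intervocalic lenition]
  ranyusig (rule 3 does not apply)
  ranyusig → ranyuseg   [vowel merger]
  giving Toreve ranyuseg.
Only *ranyutig yields all of Anmiric ronzutig, Toreve ranyuseg.

*ranyutig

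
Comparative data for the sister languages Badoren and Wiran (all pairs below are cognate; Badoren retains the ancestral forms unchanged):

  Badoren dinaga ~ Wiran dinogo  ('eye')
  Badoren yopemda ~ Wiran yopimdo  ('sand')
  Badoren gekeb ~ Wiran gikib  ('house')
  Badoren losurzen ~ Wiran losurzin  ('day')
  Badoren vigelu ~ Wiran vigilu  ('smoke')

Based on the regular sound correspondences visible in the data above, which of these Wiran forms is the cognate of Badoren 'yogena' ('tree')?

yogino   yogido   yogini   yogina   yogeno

losurzen ~ losurzin — Badoren e corresponds to Wiran i after a consonant, before a nasal.
dinaga ~ dinogo, yopemda ~ yopimdo — Badoren a corresponds to Wiran o word-finally.
Applying these to Badoren 'yogena':
  yogena → yogina   (e→i after a consonant, before a nasal)
  yogina → yogino   (a→o word-finally)
So the Wiran cognate is 'yogino'.

yogino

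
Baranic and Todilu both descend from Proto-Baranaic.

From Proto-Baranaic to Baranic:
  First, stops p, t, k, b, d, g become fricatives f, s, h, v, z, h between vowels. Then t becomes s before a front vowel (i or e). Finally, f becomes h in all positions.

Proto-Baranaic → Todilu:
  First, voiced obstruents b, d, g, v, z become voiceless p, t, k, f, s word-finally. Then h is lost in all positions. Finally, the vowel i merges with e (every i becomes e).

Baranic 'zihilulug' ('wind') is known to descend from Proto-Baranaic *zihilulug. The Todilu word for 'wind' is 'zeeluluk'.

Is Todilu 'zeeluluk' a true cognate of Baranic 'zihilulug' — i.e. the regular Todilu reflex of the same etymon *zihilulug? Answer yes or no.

yes

Derive the expected Todilu reflex of *zihilulug:
Todilu: *zihilulug > zihiluluk > ziiluluk > zeeluluk  (by final devoicing, h-loss, vowel merger)
Todilu 'zeeluluk' matches the regular reflex exactly, so the pair is cognate.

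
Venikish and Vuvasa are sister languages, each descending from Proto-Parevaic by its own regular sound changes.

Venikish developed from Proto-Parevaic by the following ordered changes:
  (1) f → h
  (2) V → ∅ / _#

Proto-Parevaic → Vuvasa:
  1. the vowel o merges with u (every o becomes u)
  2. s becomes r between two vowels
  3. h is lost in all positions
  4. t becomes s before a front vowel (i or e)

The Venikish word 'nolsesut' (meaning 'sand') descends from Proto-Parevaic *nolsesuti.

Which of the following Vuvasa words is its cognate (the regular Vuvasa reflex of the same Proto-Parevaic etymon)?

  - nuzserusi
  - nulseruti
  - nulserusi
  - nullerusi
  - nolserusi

Vuvasa: *nolsesuti > nulsesuti > nulseruti > nulserusi  (by vowel merger, rhotacism, palatalisation)
Among the options, 'nulserusi' alone shows every Vuvasa change applied in order.

nulserusi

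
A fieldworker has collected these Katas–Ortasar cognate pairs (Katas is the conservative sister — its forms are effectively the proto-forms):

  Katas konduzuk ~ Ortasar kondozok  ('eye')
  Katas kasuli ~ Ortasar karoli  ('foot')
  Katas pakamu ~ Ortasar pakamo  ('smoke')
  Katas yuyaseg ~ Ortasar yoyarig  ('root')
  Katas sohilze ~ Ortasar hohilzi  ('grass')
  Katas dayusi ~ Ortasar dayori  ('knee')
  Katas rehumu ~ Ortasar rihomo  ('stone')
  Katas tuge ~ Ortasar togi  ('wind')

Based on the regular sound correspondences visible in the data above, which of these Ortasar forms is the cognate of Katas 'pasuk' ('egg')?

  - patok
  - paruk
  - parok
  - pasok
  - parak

parok

kasuli ~ karoli — Katas s corresponds to Ortasar r between vowels (before a back vowel).
konduzuk ~ kondozok, kasuli ~ karoli — Katas u corresponds to Ortasar o after a consonant, before a consonant other than r, m, n, p, b, f, v.
Applying these to Katas 'pasuk':
  pasuk → paruk   (s→r between vowels (before a back vowel))
  paruk → parok   (u→o after a consonant, before a consonant other than r, m, n, p, b, f, v)
So the Ortasar cognate is 'parok'.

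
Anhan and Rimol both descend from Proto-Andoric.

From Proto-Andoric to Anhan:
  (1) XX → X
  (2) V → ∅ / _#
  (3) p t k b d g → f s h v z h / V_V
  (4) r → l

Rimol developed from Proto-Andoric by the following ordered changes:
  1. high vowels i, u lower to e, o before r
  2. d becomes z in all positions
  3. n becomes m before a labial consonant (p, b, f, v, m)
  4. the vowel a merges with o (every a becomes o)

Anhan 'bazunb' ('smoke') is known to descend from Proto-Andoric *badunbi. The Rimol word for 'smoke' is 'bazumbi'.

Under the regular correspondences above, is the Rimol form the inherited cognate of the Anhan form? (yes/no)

Derive the expected Rimol reflex of *badunbi:
Rimol: *badunbi
  badunbi (rule 1 does not apply)
  badunbi → bazunbi   [unconditioned shift]
  bazunbi → bazumbi   [nasal place assimilation]
  bazumbi → bozumbi   [vowel merger]
  giving Rimol bozumbi.
The regular Rimol reflex would be 'bozumbi', but the attested form is 'bazumbi'. The correspondence is irregular, so they are not cognates (the Rimol form has a different source).

no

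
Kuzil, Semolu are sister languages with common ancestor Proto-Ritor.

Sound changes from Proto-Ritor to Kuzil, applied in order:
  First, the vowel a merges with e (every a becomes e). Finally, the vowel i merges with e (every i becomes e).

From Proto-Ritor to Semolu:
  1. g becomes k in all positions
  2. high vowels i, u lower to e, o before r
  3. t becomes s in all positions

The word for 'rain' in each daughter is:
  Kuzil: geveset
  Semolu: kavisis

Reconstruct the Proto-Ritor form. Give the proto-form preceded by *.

*gavisit

Position 4: Kuzil has e, Semolu has i. Semolu preserves i here (none of its changes turn any other segment into i), so the proto-segment is *i.
Position 1: Kuzil has g, Semolu has k. Kuzil preserves g here (none of its changes turn any other segment into g), so the proto-segment is *g.
This points to *gavisit. Verify forward in each daughter:
Kuzil: *gavisit
  gavisit → gevisit   [vowel merger]
  gevisit → geveset   [vowel merger]
  giving Kuzil geveset.
Semolu: start from *gavisit.
  rule 1 (unconditioned shift): gavisit → kavisit
  rule 2: no change — kavisit
  rule 3 (unconditioned shift): kavisit → kavisis
  ⇒ Semolu kavisis
No other proto-form is consistent with every reflex, so the reconstruction is *gavisit.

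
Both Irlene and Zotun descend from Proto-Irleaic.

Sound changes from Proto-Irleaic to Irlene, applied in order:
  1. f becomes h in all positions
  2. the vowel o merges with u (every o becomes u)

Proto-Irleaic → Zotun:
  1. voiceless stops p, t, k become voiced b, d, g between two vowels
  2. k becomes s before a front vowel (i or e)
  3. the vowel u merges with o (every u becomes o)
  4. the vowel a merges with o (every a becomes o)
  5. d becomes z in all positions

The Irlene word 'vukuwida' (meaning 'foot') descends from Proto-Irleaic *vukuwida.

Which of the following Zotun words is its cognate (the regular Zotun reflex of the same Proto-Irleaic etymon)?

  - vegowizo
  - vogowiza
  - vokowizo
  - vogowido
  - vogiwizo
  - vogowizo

Zotun: start from *vukuwida.
  rule 1 (intervocalic voicing): vukuwida → vuguwida
  rule 2: no change — vuguwida
  rule 3 (vowel merger): vuguwida → vogowida
  rule 4 (vowel merger): vogowida → vogowido
  rule 5 (unconditioned shift): vogowido → vogowizo
  ⇒ Zotun vogowizo
Among the options, 'vogowizo' alone shows every Zotun change applied in order.

vogowizo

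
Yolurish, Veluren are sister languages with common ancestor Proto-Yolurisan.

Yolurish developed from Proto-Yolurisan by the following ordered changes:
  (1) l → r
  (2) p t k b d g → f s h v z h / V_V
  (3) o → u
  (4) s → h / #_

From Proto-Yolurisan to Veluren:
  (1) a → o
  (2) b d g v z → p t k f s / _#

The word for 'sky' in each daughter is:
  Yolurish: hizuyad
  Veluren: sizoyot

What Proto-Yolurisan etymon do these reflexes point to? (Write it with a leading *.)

*sizoyad

Position 4: Yolurish has u, Veluren has o. Taking the neighbouring segments as reconstructed: Yolurish u could go back to *o or *u; Veluren o could go back to *a or *o — the one source consistent with every daughter is *o.
Position 7: Yolurish has d, Veluren has t. Yolurish preserves d here (none of its changes turn any other segment into d), so the proto-segment is *d.
Verify the candidate proto-form against each daughter:
Yolurish: *sizoyad
  sizoyad (rule 1 does not apply)
  sizoyad (rule 2 does not apply)
  sizoyad → sizuyad   [vowel merger]
  sizuyad → hizuyad   [debuccalisation]
  giving Yolurish hizuyad.
Veluren: *sizoyad > sizoyod > sizoyot  (by vowel merger, final devoicing)
*sizoyad is the unique common source.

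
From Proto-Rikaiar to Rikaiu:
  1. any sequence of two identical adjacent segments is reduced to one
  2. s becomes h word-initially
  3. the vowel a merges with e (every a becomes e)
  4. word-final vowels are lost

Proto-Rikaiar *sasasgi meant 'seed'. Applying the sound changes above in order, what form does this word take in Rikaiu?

Rikaiu: *sasasgi
  sasasgi (rule 1 does not apply)
  sasasgi → hasasgi   [debuccalisation]
  hasasgi → hesesgi   [vowel merger]
  hesesgi → hesesg   [apocope]
  giving Rikaiu hesesg.

hesesg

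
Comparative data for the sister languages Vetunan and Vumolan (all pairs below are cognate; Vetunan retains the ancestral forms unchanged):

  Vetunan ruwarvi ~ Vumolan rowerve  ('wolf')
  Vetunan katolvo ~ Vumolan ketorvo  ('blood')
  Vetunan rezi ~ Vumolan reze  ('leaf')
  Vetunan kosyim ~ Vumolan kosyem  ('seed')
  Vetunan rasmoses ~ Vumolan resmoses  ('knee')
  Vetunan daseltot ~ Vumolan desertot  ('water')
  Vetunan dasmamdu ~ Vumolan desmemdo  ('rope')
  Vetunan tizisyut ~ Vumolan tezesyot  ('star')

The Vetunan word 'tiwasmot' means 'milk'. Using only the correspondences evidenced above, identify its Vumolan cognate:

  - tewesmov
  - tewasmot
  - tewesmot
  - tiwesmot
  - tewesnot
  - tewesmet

tewesmot

tizisyut ~ tezesyot — Vetunan i corresponds to Vumolan e after a consonant, before a consonant other than r, m, n, p, b, f, v.
katolvo ~ ketorvo, rasmoses ~ resmoses — Vetunan a corresponds to Vumolan e after a consonant, before a consonant other than r, m, n, p, b, f, v.
Applying these to Vetunan 'tiwasmot':
  tiwasmot → tewasmot   (i→e after a consonant, before a consonant other than r, m, n, p, b, f, v)
  tewasmot → tewesmot   (a→e after a consonant, before a consonant other than r, m, n, p, b, f, v)
So the Vumolan cognate is 'tewesmot'.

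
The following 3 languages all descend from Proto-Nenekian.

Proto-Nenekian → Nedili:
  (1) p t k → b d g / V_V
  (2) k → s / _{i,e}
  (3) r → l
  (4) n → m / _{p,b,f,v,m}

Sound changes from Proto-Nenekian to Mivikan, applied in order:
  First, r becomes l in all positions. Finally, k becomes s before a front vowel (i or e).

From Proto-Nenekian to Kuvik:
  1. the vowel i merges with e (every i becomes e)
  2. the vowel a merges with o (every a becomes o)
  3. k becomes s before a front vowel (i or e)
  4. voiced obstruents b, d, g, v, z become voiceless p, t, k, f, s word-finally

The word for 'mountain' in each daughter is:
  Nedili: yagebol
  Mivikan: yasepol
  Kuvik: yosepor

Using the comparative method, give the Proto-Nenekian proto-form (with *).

Position 5: Nedili has b, Mivikan has p, Kuvik has p. Mivikan preserves p here (none of its changes turn any other segment into p), so the proto-segment is *p.
Position 3: Nedili has g, Mivikan has s, Kuvik has s. Taking the neighbouring segments as reconstructed: Nedili g could go back to *k or *g; Mivikan s could go back to *k or *s; Kuvik s could go back to *k or *s — the one source consistent with every daughter is *k.
This points to *yakepor. Verify forward in each daughter:
Nedili: *yakepor > yagebor > yagebol  (by intervocalic voicing, unconditioned shift)
Mivikan: *yakepor
  yakepor → yakepol   [unconditioned shift]
  yakepol → yasepol   [palatalisation]
  giving Mivikan yasepol.
Kuvik: start from *yakepor.
  rule 1: no change — yakepor
  rule 2 (vowel merger): yakepor → yokepor
  rule 3 (palatalisation): yokepor → yosepor
  rule 4: no change — yosepor
  ⇒ Kuvik yosepor
No other proto-form is consistent with every reflex, so the reconstruction is *yakepor.

*yakepor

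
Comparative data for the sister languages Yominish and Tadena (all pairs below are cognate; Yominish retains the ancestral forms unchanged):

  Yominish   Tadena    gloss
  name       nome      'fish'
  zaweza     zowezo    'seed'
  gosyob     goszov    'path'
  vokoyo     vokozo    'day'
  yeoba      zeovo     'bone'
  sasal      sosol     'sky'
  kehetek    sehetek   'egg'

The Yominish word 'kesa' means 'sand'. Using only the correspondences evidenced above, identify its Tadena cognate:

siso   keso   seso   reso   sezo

seso

kehetek ~ sehetek — Yominish k corresponds to Tadena s word-initially before a front vowel.
zaweza ~ zowezo, yeoba ~ zeovo — Yominish a corresponds to Tadena o word-finally.
Applying these to Yominish 'kesa':
  kesa → sesa   (k→s word-initially before a front vowel)
  sesa → seso   (a→o word-finally)
So the Tadena cognate is 'seso'.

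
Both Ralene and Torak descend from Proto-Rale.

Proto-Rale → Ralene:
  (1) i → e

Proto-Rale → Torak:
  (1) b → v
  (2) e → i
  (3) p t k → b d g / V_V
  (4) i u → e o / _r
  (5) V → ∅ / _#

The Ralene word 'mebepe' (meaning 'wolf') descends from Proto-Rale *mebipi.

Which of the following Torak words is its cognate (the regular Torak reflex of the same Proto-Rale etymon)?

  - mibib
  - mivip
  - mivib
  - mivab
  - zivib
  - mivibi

mivib

Torak: start from *mebipi.
  rule 1 (unconditioned shift): mebipi → mevipi
  rule 2 (vowel merger): mevipi → mivipi
  rule 3 (intervocalic voicing): mivipi → mivibi
  rule 4: no change — mivibi
  rule 5 (apocope): mivibi → mivib
  ⇒ Torak mivib
Among the options, 'mivib' alone shows every Torak change applied in order.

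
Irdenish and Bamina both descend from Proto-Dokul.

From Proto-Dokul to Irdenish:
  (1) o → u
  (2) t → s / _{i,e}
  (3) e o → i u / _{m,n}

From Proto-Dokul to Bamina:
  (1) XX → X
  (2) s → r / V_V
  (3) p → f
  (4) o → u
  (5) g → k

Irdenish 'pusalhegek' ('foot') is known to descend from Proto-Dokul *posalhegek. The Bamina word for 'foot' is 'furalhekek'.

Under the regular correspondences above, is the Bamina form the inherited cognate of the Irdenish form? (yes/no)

Derive the expected Bamina reflex of *posalhegek:
Bamina: *posalhegek > poralhegek > foralhegek > furalhegek > furalhekek  (by rhotacism, unconditioned shift, vowel merger, unconditioned shift)
Bamina 'furalhekek' matches the regular reflex exactly, so the pair is cognate.

yes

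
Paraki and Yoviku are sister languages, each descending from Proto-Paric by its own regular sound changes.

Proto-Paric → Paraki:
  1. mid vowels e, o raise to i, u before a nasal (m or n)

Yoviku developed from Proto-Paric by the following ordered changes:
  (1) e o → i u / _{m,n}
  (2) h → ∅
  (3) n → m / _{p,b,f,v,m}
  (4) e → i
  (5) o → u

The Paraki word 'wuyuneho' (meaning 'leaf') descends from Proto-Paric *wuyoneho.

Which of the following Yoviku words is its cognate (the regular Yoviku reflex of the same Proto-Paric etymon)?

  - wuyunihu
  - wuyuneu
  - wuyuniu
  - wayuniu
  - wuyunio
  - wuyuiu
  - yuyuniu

wuyuniu

Yoviku: start from *wuyoneho.
  rule 1 (pre-nasal raising): wuyoneho → wuyuneho
  rule 2 (h-loss): wuyuneho → wuyuneo
  rule 3: no change — wuyuneo
  rule 4 (vowel merger): wuyuneo → wuyunio
  rule 5 (vowel merger): wuyunio → wuyuniu
  ⇒ Yoviku wuyuniu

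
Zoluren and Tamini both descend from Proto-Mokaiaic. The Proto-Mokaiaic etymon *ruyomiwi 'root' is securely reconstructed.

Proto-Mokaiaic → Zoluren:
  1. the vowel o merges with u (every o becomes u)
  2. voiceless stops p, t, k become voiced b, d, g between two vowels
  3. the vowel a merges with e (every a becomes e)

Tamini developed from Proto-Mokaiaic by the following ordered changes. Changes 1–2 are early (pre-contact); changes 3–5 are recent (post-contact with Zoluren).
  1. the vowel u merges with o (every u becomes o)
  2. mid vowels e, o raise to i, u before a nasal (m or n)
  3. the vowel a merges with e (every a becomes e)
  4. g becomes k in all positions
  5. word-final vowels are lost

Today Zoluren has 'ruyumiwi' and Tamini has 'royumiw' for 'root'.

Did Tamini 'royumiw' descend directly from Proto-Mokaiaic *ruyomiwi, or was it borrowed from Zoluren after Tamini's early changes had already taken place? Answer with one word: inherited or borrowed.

inherited

If inherited, *ruyomiwi would pass through all of Tamini's changes:
Tamini: *ruyomiwi > royomiwi > royumiwi > royumiw  (by vowel merger, pre-nasal raising, apocope)
If borrowed from Zoluren 'ruyumiwi' after the early changes, it would undergo only the recent ones:
  rule 3 (vowel merger): no change (ruyumiwi)
  rule 4 (unconditioned shift): no change (ruyumiwi)
  rule 5 (apocope): ruyumiwi → ruyumiw
  ⇒ as a loan: ruyumiw
Tamini 'royumiw' matches the inherited outcome exactly, so it is an inherited cognate, not a loan.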